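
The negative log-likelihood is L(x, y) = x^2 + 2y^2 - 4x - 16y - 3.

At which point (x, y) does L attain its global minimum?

L(x,y) separates as P(x) + Q(y) − 3, so its minimum is min P + min Q − 3.
P'(x) = 2x - 4 vanishes at x ∈ {2}; Q'(y) = 4y - 16 vanishes at y ∈ {4}.
Local minima of P (where P''>0): P(2)=-4. Local minima of Q: Q(4)=-32.
So the global minimum of L is P(2) + Q(4) − 3 = -4 − 32 − 3 = -39, attained at (2, 4).

(2, 4)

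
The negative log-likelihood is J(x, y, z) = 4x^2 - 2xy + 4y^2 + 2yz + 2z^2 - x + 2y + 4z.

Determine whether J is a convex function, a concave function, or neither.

J is quadratic, so its Hessian is the constant matrix H = [[8, -2, 0], [-2, 8, 2], [0, 2, 4]].
Leading principal minors: 8, 60, 208.
All positive ⇒ H ≻ 0 ⇒ convex.

convex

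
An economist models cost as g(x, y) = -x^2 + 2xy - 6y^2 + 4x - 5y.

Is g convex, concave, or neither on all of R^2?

concave

g is quadratic, so its Hessian is the constant matrix H = [[-2, 2], [2, -12]].
det(H) = 20, tr(H) = -14.
det(H) > 0 and tr(H) < 0, so H is negative definite everywhere: concave.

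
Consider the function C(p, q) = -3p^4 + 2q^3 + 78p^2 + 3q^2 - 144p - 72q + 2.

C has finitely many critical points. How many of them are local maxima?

C separates as a function of p plus a function of q, so ∇C=0 decouples.
∂C/∂p = -12(p - 3)(p - 1)(p + 4) = 0 at p ∈ {-4, 1, 3}; ∂C/∂q = 6(q - 3)(q + 4) = 0 at q ∈ {-4, 3}.
The Hessian is diagonal: diag(C_pp, C_qq). Second derivatives: C_pp(-4)=-420, C_pp(1)=120, C_pp(3)=-168; C_qq(-4)=-42, C_qq(3)=42.
Local maxima occur where both diagonal entries negative: (-4, -4), (3, -4). Count: 2.

2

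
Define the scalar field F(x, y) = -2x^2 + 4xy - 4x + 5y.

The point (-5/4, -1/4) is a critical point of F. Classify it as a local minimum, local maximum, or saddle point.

The Hessian of F is constant: H = [[-4, 4], [4, 0]].
det(H) = (-4)·0 − 4² = -16.
Since det(H) < 0, H is indefinite and the critical point is a saddle point.

saddle point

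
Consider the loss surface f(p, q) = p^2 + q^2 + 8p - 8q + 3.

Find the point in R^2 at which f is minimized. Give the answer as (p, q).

f(p,q) separates as A(p) + B(q) + 3, so its minimum is min A + min B + 3.
A'(p) = 2p + 8 vanishes at p ∈ {-4}; B'(q) = 2q - 8 vanishes at q ∈ {4}.
Local minima of A (where A''>0): A(-4)=-16. Local minima of B: B(4)=-16.
So the global minimum of f is A(-4) + B(4) + 3 = -16 − 16 + 3 = -29, attained at (-4, 4).

(-4, 4)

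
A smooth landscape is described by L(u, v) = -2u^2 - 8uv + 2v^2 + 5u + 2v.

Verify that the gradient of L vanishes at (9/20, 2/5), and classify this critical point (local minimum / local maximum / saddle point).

∇L = (-4u - 8v + 5, -8u + 4v + 2); substituting (9/20, 2/5) gives ∇L = (0, 0), so (9/20, 2/5) is indeed a critical point.
The Hessian of L is constant: H = [[-4, -8], [-8, 4]].
det(H) = (-4)·4 − (-8)² = -80.
Since det(H) < 0, H is indefinite and the critical point is a saddle point.

saddle point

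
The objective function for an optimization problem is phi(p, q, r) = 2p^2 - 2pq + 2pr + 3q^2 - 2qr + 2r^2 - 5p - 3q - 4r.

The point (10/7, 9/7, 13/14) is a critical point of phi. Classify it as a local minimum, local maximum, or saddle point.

local minimum

The Hessian is constant: H = [[4, -2, 2], [-2, 6, -2], [2, -2, 4]].
Leading principal minors: Δ₁ = 4, Δ₂ = 20, Δ₃ = 56.
All leading minors are positive, so H is positive definite: a local minimum.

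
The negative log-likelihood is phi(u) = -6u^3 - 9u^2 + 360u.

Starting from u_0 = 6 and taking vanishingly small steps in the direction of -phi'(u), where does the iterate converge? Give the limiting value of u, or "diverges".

phi'(u) = -18(u - 4)(u + 5), so phi'(6) = -396.
Gradient descent moves in the -phi' direction, i.e. u is increasing.
There is no critical point above u=6, and phi' keeps the same sign, so the iterate runs off to +∞.

diverges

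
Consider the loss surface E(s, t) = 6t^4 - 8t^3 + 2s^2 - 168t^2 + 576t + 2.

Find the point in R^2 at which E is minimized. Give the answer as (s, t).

(0, -4)

E(s,t) separates as P(s) + Q(t) + 2, so its minimum is min P + min Q + 2.
P'(s) = 4s vanishes at s ∈ {0}; Q'(t) = 24(t - 3)(t - 2)(t + 4) vanishes at t ∈ {-4, 2, 3}.
Local minima of P (where P''>0): P(0)=0. Local minima of Q: Q(-4)=-2944, Q(3)=486.
So the global minimum of E is P(0) + Q(-4) + 2 = 0 − 2944 + 2 = -2942, attained at (0, -4).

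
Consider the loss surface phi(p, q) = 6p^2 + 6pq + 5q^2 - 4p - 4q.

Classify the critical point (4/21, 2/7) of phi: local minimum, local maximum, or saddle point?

local minimum

The Hessian of phi is constant: H = [[12, 6], [6, 10]].
det(H) = 12·10 − 6² = 84.
det(H) > 0 and tr(H) = 22 > 0, so H is positive definite and the point is a local minimum.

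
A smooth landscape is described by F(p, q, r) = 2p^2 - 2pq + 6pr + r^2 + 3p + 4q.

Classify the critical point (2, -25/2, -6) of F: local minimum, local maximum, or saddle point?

The Hessian is constant: H = [[4, -2, 6], [-2, 0, 0], [6, 0, 2]].
Leading principal minors: Δ₁ = 4, Δ₂ = -4, Δ₃ = -8.
The minors fit neither the all-positive nor the alternating-sign pattern, so H is indefinite: a saddle point.

saddle point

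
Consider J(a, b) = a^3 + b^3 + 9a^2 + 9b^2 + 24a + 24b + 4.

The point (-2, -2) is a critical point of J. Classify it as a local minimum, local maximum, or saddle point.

The mixed partial ∂²J/∂a∂b is 0, so the Hessian at any point is diag(J_aa, J_bb) = diag(6(a + 3), 6(b + 3)).
At (-2, -2): H = diag(6, 6).
Both eigenvalues are positive, so H is positive definite: a local minimum.

local minimum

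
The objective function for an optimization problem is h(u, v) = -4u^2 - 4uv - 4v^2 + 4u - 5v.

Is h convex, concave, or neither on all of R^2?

h is quadratic, so its Hessian is the constant matrix H = [[-8, -4], [-4, -8]].
det(H) = 48, tr(H) = -16.
det(H) > 0 and tr(H) < 0, so H is negative definite everywhere: concave.

concave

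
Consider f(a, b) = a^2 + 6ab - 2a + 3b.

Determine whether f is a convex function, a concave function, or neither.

neither

f is quadratic, so its Hessian is the constant matrix H = [[2, 6], [6, 0]].
det(H) = -36, tr(H) = 2.
det(H) < 0, so H is indefinite: neither convex nor concave.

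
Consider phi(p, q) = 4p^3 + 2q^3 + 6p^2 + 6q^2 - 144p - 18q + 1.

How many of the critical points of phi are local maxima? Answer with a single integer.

1

phi separates as a function of p plus a function of q, so ∇phi=0 decouples.
∂phi/∂p = 12(p - 3)(p + 4) = 0 at p ∈ {-4, 3}; ∂phi/∂q = 6(q - 1)(q + 3) = 0 at q ∈ {-3, 1}.
The Hessian is diagonal: diag(phi_pp, phi_qq). Second derivatives: phi_pp(-4)=-84, phi_pp(3)=84; phi_qq(-3)=-24, phi_qq(1)=24.
Local maxima occur where both diagonal entries negative: (-4, -3). Count: 1.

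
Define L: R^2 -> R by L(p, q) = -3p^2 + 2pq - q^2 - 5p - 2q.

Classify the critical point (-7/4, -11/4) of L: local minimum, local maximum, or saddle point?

local maximum

The Hessian of L is constant: H = [[-6, 2], [2, -2]].
det(H) = (-6)·(-2) − 2² = 8.
det(H) > 0 and tr(H) = -8 < 0, so H is negative definite and the point is a local maximum.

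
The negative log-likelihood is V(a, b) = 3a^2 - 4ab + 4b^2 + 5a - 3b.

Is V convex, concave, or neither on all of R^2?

convex

V is quadratic, so its Hessian is the constant matrix H = [[6, -4], [-4, 8]].
det(H) = 32, tr(H) = 14.
det(H) > 0 and tr(H) > 0, so H is positive definite everywhere: convex.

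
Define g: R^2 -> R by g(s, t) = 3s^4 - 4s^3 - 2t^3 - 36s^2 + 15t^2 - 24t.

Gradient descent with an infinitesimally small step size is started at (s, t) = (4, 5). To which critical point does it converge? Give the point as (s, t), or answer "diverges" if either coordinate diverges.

diverges

g is separable, so gradient descent decouples: s follows -∂g/∂s, t follows -∂g/∂t.
∂g/∂s = 12s(s - 3)(s + 2); at s=4 this is 288, so s decreases.
∂g/∂t = -6(t - 4)(t - 1); at t=5 this is -24, so t increases.
The t-coordinate has no critical point in that direction and runs off to infinity.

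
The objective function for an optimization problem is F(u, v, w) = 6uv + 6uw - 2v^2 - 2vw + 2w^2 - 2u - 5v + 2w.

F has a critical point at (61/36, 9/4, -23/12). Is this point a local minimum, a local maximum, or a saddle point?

The Hessian is constant: H = [[0, 6, 6], [6, -4, -2], [6, -2, 4]].
Leading principal minors: Δ₁ = 0, Δ₂ = -36, Δ₃ = -144.
The minors fit neither the all-positive nor the alternating-sign pattern, so H is indefinite: a saddle point.

saddle point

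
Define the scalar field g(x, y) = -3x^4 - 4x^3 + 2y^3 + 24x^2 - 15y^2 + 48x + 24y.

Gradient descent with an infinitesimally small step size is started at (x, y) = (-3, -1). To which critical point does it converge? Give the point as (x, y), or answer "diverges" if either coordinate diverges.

g is separable, so gradient descent decouples: x follows -∂g/∂x, y follows -∂g/∂y.
∂g/∂x = -12(x - 2)(x + 1)(x + 2); at x=-3 this is 120, so x decreases.
∂g/∂y = 6(y - 4)(y - 1); at y=-1 this is 60, so y decreases.
The x-coordinate has no critical point in that direction and runs off to infinity.

diverges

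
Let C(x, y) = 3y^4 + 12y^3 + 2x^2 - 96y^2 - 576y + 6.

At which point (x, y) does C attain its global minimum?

(0, 4)

C(x,y) separates as P(x) + Q(y) + 6, so its minimum is min P + min Q + 6.
P'(x) = 4x vanishes at x ∈ {0}; Q'(y) = 12(y - 4)(y + 3)(y + 4) vanishes at y ∈ {-4, -3, 4}.
Local minima of P (where P''>0): P(0)=0. Local minima of Q: Q(-4)=768, Q(4)=-2304.
So the global minimum of C is P(0) + Q(4) + 6 = 0 − 2304 + 6 = -2298, attained at (0, 4).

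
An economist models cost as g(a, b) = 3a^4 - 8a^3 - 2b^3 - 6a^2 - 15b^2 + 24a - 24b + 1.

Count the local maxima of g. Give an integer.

g separates as a function of a plus a function of b, so ∇g=0 decouples.
∂g/∂a = 12(a - 2)(a - 1)(a + 1) = 0 at a ∈ {-1, 1, 2}; ∂g/∂b = -6(b + 1)(b + 4) = 0 at b ∈ {-4, -1}.
The Hessian is diagonal: diag(g_aa, g_bb). Second derivatives: g_aa(-1)=72, g_aa(1)=-24, g_aa(2)=36; g_bb(-4)=18, g_bb(-1)=-18.
Local maxima occur where both diagonal entries negative: (1, -1). Count: 1.

1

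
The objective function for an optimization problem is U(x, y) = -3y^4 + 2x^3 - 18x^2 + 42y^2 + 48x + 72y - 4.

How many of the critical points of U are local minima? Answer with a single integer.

U separates as a function of x plus a function of y, so ∇U=0 decouples.
∂U/∂x = 6(x - 4)(x - 2) = 0 at x ∈ {2, 4}; ∂U/∂y = -12(y - 3)(y + 1)(y + 2) = 0 at y ∈ {-2, -1, 3}.
The Hessian is diagonal: diag(U_xx, U_yy). Second derivatives: U_xx(2)=-12, U_xx(4)=12; U_yy(-2)=-60, U_yy(-1)=48, U_yy(3)=-240.
Local minima occur where both diagonal entries positive: (4, -1). Count: 1.

1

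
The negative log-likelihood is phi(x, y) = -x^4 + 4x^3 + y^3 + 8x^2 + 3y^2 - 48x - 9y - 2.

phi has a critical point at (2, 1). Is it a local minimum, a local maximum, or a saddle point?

The mixed partial ∂²phi/∂x∂y is 0, so the Hessian at any point is diag(phi_xx, phi_yy) = diag(4(-3x^2 + 6x + 4), 6(y + 1)).
At (2, 1): H = diag(16, 12).
Both eigenvalues are positive, so H is positive definite: a local minimum.

local minimum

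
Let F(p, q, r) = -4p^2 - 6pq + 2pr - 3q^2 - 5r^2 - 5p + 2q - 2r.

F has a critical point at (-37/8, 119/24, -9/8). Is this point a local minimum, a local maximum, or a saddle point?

local maximum

The Hessian is constant: H = [[-8, -6, 2], [-6, -6, 0], [2, 0, -10]].
Leading principal minors: Δ₁ = -8, Δ₂ = 12, Δ₃ = -96.
The minors alternate sign starting negative (−, +, −), so H is negative definite: a local maximum.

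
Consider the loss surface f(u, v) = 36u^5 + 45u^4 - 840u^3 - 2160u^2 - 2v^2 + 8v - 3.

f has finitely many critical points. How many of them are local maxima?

2

f separates as a function of u plus a function of v, so ∇f=0 decouples.
∂f/∂u = 180u(u - 4)(u + 2)(u + 3) = 0 at u ∈ {-3, -2, 0, 4}; ∂f/∂v = -4(v - 2) = 0 at v ∈ {2}.
The Hessian is diagonal: diag(f_uu, f_vv). Second derivatives: f_uu(-3)=-3780, f_uu(-2)=2160, f_uu(0)=-4320, f_uu(4)=30240; f_vv(2)=-4.
Local maxima occur where both diagonal entries negative: (-3, 2), (0, 2). Count: 2.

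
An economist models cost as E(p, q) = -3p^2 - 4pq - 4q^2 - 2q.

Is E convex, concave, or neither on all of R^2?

E is quadratic, so its Hessian is the constant matrix H = [[-6, -4], [-4, -8]].
det(H) = 32, tr(H) = -14.
det(H) > 0 and tr(H) < 0, so H is negative definite everywhere: concave.

concave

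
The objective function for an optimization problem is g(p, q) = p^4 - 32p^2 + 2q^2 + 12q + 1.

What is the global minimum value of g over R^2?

g(p,q) separates as A(p) + B(q) + 1, so its minimum is min A + min B + 1.
A'(p) = 4p(p - 4)(p + 4) vanishes at p ∈ {-4, 0, 4}; B'(q) = 4q + 12 vanishes at q ∈ {-3}.
Local minima of A (where A''>0): A(-4)=-256, A(4)=-256. Local minima of B: B(-3)=-18.
So the global minimum of g is A(-4) + B(-3) + 1 = -256 − 18 + 1 = -273, attained at (-4, -3).

-273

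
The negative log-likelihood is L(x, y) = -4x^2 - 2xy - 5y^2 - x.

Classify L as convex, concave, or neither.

L is quadratic, so its Hessian is the constant matrix H = [[-8, -2], [-2, -10]].
det(H) = 76, tr(H) = -18.
det(H) > 0 and tr(H) < 0, so H is negative definite everywhere: concave.

concave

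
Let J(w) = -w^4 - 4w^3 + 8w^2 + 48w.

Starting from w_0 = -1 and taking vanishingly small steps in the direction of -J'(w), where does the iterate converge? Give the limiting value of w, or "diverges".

-2

J'(w) = -4(w - 2)(w + 2)(w + 3), so J'(-1) = 24.
Gradient descent moves in the -J' direction, i.e. w is decreasing.
The nearest critical point in that direction is w = -2, where J'' = 16 > 0 (a local minimum). The iterate converges there.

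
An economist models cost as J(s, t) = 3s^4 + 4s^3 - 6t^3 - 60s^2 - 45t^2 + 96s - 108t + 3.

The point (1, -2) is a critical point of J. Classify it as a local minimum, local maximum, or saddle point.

The mixed partial ∂²J/∂s∂t is 0, so the Hessian at any point is diag(J_ss, J_tt) = diag(12(3s^2 + 2s - 10), -18(2t + 5)).
At (1, -2): H = diag(-60, -18).
Both eigenvalues are negative, so H is negative definite: a local maximum.

local maximum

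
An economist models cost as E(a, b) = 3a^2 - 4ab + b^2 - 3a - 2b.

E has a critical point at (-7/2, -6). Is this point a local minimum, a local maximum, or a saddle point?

The Hessian of E is constant: H = [[6, -4], [-4, 2]].
det(H) = 6·2 − (-4)² = -4.
Since det(H) < 0, H is indefinite and the critical point is a saddle point.

saddle point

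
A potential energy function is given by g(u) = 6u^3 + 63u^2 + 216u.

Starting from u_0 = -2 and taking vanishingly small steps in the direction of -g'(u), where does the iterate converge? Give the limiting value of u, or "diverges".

-3

g'(u) = 18(u + 3)(u + 4), so g'(-2) = 36.
Gradient descent moves in the -g' direction, i.e. u is decreasing.
The nearest critical point in that direction is u = -3, where g'' = 18 > 0 (a local minimum). The iterate converges there.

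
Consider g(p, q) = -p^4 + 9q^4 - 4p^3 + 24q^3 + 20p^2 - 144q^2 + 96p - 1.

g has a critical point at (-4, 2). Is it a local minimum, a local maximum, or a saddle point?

The mixed partial ∂²g/∂p∂q is 0, so the Hessian at any point is diag(g_pp, g_qq) = diag(4(-3p^2 - 6p + 10), 36(3q^2 + 4q - 8)).
At (-4, 2): H = diag(-56, 432).
The eigenvalues have opposite signs, so H is indefinite: a saddle point.

saddle point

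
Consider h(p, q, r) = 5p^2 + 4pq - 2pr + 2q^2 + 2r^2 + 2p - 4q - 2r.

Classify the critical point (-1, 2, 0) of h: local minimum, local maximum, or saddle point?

local minimum

The Hessian is constant: H = [[10, 4, -2], [4, 4, 0], [-2, 0, 4]].
Leading principal minors: Δ₁ = 10, Δ₂ = 24, Δ₃ = 80.
All leading minors are positive, so H is positive definite: a local minimum.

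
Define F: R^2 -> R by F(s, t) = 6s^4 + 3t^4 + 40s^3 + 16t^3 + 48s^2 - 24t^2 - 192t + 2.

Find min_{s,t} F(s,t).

F(s,t) separates as P(s) + Q(t) + 2, so its minimum is min P + min Q + 2.
P'(s) = 24s(s + 1)(s + 4) vanishes at s ∈ {-4, -1, 0}; Q'(t) = 12(t - 2)(t + 2)(t + 4) vanishes at t ∈ {-4, -2, 2}.
Local minima of P (where P''>0): P(-4)=-256, P(0)=0. Local minima of Q: Q(-4)=128, Q(2)=-304.
So the global minimum of F is P(-4) + Q(2) + 2 = -256 − 304 + 2 = -558, attained at (-4, 2).

-558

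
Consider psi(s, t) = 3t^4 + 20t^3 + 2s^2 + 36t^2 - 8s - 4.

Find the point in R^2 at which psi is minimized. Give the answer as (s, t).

(2, 0)

psi(s,t) separates as P(s) + Q(t) − 4, so its minimum is min P + min Q − 4.
P'(s) = 4s - 8 vanishes at s ∈ {2}; Q'(t) = 12t(t + 2)(t + 3) vanishes at t ∈ {-3, -2, 0}.
Local minima of P (where P''>0): P(2)=-8. Local minima of Q: Q(-3)=27, Q(0)=0.
So the global minimum of psi is P(2) + Q(0) − 4 = -8 + 0 − 4 = -12, attained at (2, 0).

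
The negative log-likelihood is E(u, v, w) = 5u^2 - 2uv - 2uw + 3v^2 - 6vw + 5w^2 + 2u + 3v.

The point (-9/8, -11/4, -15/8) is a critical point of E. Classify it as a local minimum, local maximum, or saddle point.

The Hessian is constant: H = [[10, -2, -2], [-2, 6, -6], [-2, -6, 10]].
Leading principal minors: Δ₁ = 10, Δ₂ = 56, Δ₃ = 128.
All leading minors are positive, so H is positive definite: a local minimum.

local minimum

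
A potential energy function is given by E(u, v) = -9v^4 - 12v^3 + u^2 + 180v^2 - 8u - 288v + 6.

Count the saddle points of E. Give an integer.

E separates as a function of u plus a function of v, so ∇E=0 decouples.
∂E/∂u = 2(u - 4) = 0 at u ∈ {4}; ∂E/∂v = -36(v - 2)(v - 1)(v + 4) = 0 at v ∈ {-4, 1, 2}.
The Hessian is diagonal: diag(E_uu, E_vv). Second derivatives: E_uu(4)=2; E_vv(-4)=-1080, E_vv(1)=180, E_vv(2)=-216.
Saddle points occur where the two diagonal entries have opposite signs: (4, -4), (4, 2). Count: 2.

2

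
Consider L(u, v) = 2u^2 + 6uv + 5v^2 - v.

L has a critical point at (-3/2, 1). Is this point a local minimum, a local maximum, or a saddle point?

The Hessian of L is constant: H = [[4, 6], [6, 10]].
det(H) = 4·10 − 6² = 4.
det(H) > 0 and tr(H) = 14 > 0, so H is positive definite and the point is a local minimum.

local minimum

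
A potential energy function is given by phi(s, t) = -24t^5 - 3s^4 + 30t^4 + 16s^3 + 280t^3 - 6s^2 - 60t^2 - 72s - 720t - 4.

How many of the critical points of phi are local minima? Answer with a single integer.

phi separates as a function of s plus a function of t, so ∇phi=0 decouples.
∂phi/∂s = -12(s - 3)(s - 2)(s + 1) = 0 at s ∈ {-1, 2, 3}; ∂phi/∂t = -120(t - 3)(t - 1)(t + 1)(t + 2) = 0 at t ∈ {-2, -1, 1, 3}.
The Hessian is diagonal: diag(phi_ss, phi_tt). Second derivatives: phi_ss(-1)=-144, phi_ss(2)=36, phi_ss(3)=-48; phi_tt(-2)=1800, phi_tt(-1)=-960, phi_tt(1)=1440, phi_tt(3)=-4800.
Local minima occur where both diagonal entries positive: (2, -2), (2, 1). Count: 2.

2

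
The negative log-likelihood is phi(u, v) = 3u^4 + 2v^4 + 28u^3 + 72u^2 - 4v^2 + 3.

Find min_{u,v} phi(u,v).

phi(u,v) separates as P(u) + Q(v) + 3, so its minimum is min P + min Q + 3.
P'(u) = 12u(u + 3)(u + 4) vanishes at u ∈ {-4, -3, 0}; Q'(v) = 8v(v - 1)(v + 1) vanishes at v ∈ {-1, 0, 1}.
Local minima of P (where P''>0): P(-4)=128, P(0)=0. Local minima of Q: Q(-1)=-2, Q(1)=-2.
So the global minimum of phi is P(0) + Q(-1) + 3 = 0 − 2 + 3 = 1, attained at (0, -1).

1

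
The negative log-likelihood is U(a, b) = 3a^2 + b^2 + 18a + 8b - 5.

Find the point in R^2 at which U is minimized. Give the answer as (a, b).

U(a,b) separates as P(a) + Q(b) − 5, so its minimum is min P + min Q − 5.
P'(a) = 6a + 18 vanishes at a ∈ {-3}; Q'(b) = 2b + 8 vanishes at b ∈ {-4}.
Local minima of P (where P''>0): P(-3)=-27. Local minima of Q: Q(-4)=-16.
So the global minimum of U is P(-3) + Q(-4) − 5 = -27 − 16 − 5 = -48, attained at (-3, -4).

(-3, -4)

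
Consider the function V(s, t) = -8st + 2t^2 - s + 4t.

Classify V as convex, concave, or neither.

V is quadratic, so its Hessian is the constant matrix H = [[0, -8], [-8, 4]].
det(H) = -64, tr(H) = 4.
det(H) < 0, so H is indefinite: neither convex nor concave.

neither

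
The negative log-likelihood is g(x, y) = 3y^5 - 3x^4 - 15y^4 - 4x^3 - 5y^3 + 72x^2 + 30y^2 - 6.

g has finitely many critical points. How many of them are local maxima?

g separates as a function of x plus a function of y, so ∇g=0 decouples.
∂g/∂x = -12x(x - 3)(x + 4) = 0 at x ∈ {-4, 0, 3}; ∂g/∂y = 15y(y - 4)(y - 1)(y + 1) = 0 at y ∈ {-1, 0, 1, 4}.
The Hessian is diagonal: diag(g_xx, g_yy). Second derivatives: g_xx(-4)=-336, g_xx(0)=144, g_xx(3)=-252; g_yy(-1)=-150, g_yy(0)=60, g_yy(1)=-90, g_yy(4)=900.
Local maxima occur where both diagonal entries negative: (-4, -1), (-4, 1), (3, -1), (3, 1). Count: 4.

4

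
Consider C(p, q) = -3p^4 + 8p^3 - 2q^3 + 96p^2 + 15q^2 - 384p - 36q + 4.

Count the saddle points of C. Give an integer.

C separates as a function of p plus a function of q, so ∇C=0 decouples.
∂C/∂p = -12(p - 4)(p - 2)(p + 4) = 0 at p ∈ {-4, 2, 4}; ∂C/∂q = -6(q - 3)(q - 2) = 0 at q ∈ {2, 3}.
The Hessian is diagonal: diag(C_pp, C_qq). Second derivatives: C_pp(-4)=-576, C_pp(2)=144, C_pp(4)=-192; C_qq(2)=6, C_qq(3)=-6.
Saddle points occur where the two diagonal entries have opposite signs: (-4, 2), (2, 3), (4, 2). Count: 3.

3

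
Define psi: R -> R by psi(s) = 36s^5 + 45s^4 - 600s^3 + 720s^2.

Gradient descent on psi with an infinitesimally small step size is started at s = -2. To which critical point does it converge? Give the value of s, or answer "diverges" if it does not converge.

psi'(s) = 180s(s - 2)(s - 1)(s + 4), so psi'(-2) = -8640.
Gradient descent moves in the -psi' direction, i.e. s is increasing.
The nearest critical point in that direction is s = 0, where psi'' = 1440 > 0 (a local minimum). The iterate converges there.

0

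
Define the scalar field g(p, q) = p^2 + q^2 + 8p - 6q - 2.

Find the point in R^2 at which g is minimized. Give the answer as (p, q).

(-4, 3)

g(p,q) separates as A(p) + B(q) − 2, so its minimum is min A + min B − 2.
A'(p) = 2p + 8 vanishes at p ∈ {-4}; B'(q) = 2q - 6 vanishes at q ∈ {3}.
Local minima of A (where A''>0): A(-4)=-16. Local minima of B: B(3)=-9.
So the global minimum of g is A(-4) + B(3) − 2 = -16 − 9 − 2 = -27, attained at (-4, 3).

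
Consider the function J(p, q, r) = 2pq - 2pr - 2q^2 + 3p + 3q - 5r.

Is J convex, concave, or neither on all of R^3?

neither

J is quadratic, so its Hessian is the constant matrix H = [[0, 2, -2], [2, -4, 0], [-2, 0, 0]].
Leading principal minors: 0, -4, 16.
Neither pattern holds ⇒ H is indefinite ⇒ neither convex nor concave.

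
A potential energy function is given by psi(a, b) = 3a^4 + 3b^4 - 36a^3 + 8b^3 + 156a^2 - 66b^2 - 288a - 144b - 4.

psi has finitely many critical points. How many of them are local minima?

psi separates as a function of a plus a function of b, so ∇psi=0 decouples.
∂psi/∂a = 12(a - 4)(a - 3)(a - 2) = 0 at a ∈ {2, 3, 4}; ∂psi/∂b = 12(b - 3)(b + 1)(b + 4) = 0 at b ∈ {-4, -1, 3}.
The Hessian is diagonal: diag(psi_aa, psi_bb). Second derivatives: psi_aa(2)=24, psi_aa(3)=-12, psi_aa(4)=24; psi_bb(-4)=252, psi_bb(-1)=-144, psi_bb(3)=336.
Local minima occur where both diagonal entries positive: (2, -4), (2, 3), (4, -4), (4, 3). Count: 4.

4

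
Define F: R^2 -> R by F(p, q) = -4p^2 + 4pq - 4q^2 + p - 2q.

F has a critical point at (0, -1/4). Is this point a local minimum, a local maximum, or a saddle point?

local maximum

The Hessian of F is constant: H = [[-8, 4], [4, -8]].
det(H) = (-8)·(-8) − 4² = 48.
det(H) > 0 and tr(H) = -16 < 0, so H is negative definite and the point is a local maximum.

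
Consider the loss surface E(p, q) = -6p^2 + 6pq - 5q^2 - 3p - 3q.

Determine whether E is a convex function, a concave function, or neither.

E is quadratic, so its Hessian is the constant matrix H = [[-12, 6], [6, -10]].
det(H) = 84, tr(H) = -22.
det(H) > 0 and tr(H) < 0, so H is negative definite everywhere: concave.

concave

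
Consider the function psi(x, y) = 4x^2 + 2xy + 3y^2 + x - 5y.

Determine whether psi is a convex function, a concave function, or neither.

psi is quadratic, so its Hessian is the constant matrix H = [[8, 2], [2, 6]].
det(H) = 44, tr(H) = 14.
det(H) > 0 and tr(H) > 0, so H is positive definite everywhere: convex.

convex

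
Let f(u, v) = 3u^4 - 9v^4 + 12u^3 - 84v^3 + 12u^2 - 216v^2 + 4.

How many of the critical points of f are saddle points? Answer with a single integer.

5

f separates as a function of u plus a function of v, so ∇f=0 decouples.
∂f/∂u = 12u(u + 1)(u + 2) = 0 at u ∈ {-2, -1, 0}; ∂f/∂v = -36v(v + 3)(v + 4) = 0 at v ∈ {-4, -3, 0}.
The Hessian is diagonal: diag(f_uu, f_vv). Second derivatives: f_uu(-2)=24, f_uu(-1)=-12, f_uu(0)=24; f_vv(-4)=-144, f_vv(-3)=108, f_vv(0)=-432.
Saddle points occur where the two diagonal entries have opposite signs: (-2, -4), (-2, 0), (-1, -3), (0, -4), (0, 0). Count: 5.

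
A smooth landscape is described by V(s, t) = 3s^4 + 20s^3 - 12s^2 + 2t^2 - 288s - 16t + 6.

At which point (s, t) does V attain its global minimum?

V(s,t) separates as P(s) + Q(t) + 6, so its minimum is min P + min Q + 6.
P'(s) = 12(s - 2)(s + 3)(s + 4) vanishes at s ∈ {-4, -3, 2}; Q'(t) = 4(t - 4) vanishes at t ∈ {4}.
Local minima of P (where P''>0): P(-4)=448, P(2)=-416. Local minima of Q: Q(4)=-32.
So the global minimum of V is P(2) + Q(4) + 6 = -416 − 32 + 6 = -442, attained at (2, 4).

(2, 4)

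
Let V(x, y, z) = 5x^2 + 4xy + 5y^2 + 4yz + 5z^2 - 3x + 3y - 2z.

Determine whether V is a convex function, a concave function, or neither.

V is quadratic, so its Hessian is the constant matrix H = [[10, 4, 0], [4, 10, 4], [0, 4, 10]].
Leading principal minors: 10, 84, 680.
All positive ⇒ H ≻ 0 ⇒ convex.

convex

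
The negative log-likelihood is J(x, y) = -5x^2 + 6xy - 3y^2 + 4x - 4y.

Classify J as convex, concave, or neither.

concave

J is quadratic, so its Hessian is the constant matrix H = [[-10, 6], [6, -6]].
det(H) = 24, tr(H) = -16.
det(H) > 0 and tr(H) < 0, so H is negative definite everywhere: concave.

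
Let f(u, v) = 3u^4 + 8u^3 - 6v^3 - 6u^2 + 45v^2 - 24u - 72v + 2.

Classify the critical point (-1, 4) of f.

local maximum

The mixed partial ∂²f/∂u∂v is 0, so the Hessian at any point is diag(f_uu, f_vv) = diag(12(3u^2 + 4u - 1), 18(-2v + 5)).
At (-1, 4): H = diag(-24, -54).
Both eigenvalues are negative, so H is negative definite: a local maximum.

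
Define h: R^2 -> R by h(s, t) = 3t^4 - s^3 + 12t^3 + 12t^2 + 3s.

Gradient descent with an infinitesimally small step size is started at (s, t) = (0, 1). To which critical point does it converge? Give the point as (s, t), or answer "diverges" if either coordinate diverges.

(-1, 0)

h is separable, so gradient descent decouples: s follows -∂h/∂s, t follows -∂h/∂t.
∂h/∂s = -3(s - 1)(s + 1); at s=0 this is 3, so s decreases.
∂h/∂t = 12t(t + 1)(t + 2); at t=1 this is 72, so t decreases.
s converges to its nearest critical value -1 (a local min of the s-part); t converges to 0. The iterate converges to (-1, 0).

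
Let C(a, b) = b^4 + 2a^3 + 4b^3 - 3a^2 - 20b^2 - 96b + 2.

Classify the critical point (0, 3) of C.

The mixed partial ∂²C/∂a∂b is 0, so the Hessian at any point is diag(C_aa, C_bb) = diag(6(2a - 1), 4(3b^2 + 6b - 10)).
At (0, 3): H = diag(-6, 140).
The eigenvalues have opposite signs, so H is indefinite: a saddle point.

saddle point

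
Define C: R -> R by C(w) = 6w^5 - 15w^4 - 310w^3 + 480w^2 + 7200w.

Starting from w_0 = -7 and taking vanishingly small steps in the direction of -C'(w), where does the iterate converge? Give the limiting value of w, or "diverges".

C'(w) = 30(w - 5)(w - 4)(w + 3)(w + 4), so C'(-7) = 47520.
Gradient descent moves in the -C' direction, i.e. w is decreasing.
There is no critical point below w=-7, and C' keeps the same sign, so the iterate runs off to −∞.

diverges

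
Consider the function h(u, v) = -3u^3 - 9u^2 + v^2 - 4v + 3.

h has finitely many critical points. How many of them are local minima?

1

h separates as a function of u plus a function of v, so ∇h=0 decouples.
∂h/∂u = -9u(u + 2) = 0 at u ∈ {-2, 0}; ∂h/∂v = 2(v - 2) = 0 at v ∈ {2}.
The Hessian is diagonal: diag(h_uu, h_vv). Second derivatives: h_uu(-2)=18, h_uu(0)=-18; h_vv(2)=2.
Local minima occur where both diagonal entries positive: (-2, 2). Count: 1.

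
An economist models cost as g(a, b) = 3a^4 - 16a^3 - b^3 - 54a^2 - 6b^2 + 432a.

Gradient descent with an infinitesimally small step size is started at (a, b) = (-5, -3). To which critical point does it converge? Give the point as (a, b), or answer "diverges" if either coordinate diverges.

(-3, -4)

g is separable, so gradient descent decouples: a follows -∂g/∂a, b follows -∂g/∂b.
∂g/∂a = 12(a - 4)(a - 3)(a + 3); at a=-5 this is -1728, so a increases.
∂g/∂b = -3b(b + 4); at b=-3 this is 9, so b decreases.
a converges to its nearest critical value -3 (a local min of the a-part); b converges to -4. The iterate converges to (-3, -4).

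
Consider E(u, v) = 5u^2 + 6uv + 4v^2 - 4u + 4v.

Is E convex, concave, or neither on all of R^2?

E is quadratic, so its Hessian is the constant matrix H = [[10, 6], [6, 8]].
det(H) = 44, tr(H) = 18.
det(H) > 0 and tr(H) > 0, so H is positive definite everywhere: convex.

convex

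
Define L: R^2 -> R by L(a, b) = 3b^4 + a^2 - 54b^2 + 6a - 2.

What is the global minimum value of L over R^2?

-254

L(a,b) separates as P(a) + Q(b) − 2, so its minimum is min P + min Q − 2.
P'(a) = 2a + 6 vanishes at a ∈ {-3}; Q'(b) = 12b(b - 3)(b + 3) vanishes at b ∈ {-3, 0, 3}.
Local minima of P (where P''>0): P(-3)=-9. Local minima of Q: Q(-3)=-243, Q(3)=-243.
So the global minimum of L is P(-3) + Q(-3) − 2 = -9 − 243 − 2 = -254, attained at (-3, -3).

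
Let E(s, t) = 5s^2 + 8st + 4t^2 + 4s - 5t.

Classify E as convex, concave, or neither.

convex

E is quadratic, so its Hessian is the constant matrix H = [[10, 8], [8, 8]].
det(H) = 16, tr(H) = 18.
det(H) > 0 and tr(H) > 0, so H is positive definite everywhere: convex.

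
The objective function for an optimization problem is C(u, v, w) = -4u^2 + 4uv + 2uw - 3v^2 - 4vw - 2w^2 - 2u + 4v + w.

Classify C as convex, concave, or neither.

C is quadratic, so its Hessian is the constant matrix H = [[-8, 4, 2], [4, -6, -4], [2, -4, -4]].
Leading principal minors: -8, 32, -40.
Signs alternate −, +, − ⇒ H ≺ 0 ⇒ concave.

concave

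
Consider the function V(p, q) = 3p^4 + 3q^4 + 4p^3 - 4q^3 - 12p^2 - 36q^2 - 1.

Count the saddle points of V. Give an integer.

V separates as a function of p plus a function of q, so ∇V=0 decouples.
∂V/∂p = 12p(p - 1)(p + 2) = 0 at p ∈ {-2, 0, 1}; ∂V/∂q = 12q(q - 3)(q + 2) = 0 at q ∈ {-2, 0, 3}.
The Hessian is diagonal: diag(V_pp, V_qq). Second derivatives: V_pp(-2)=72, V_pp(0)=-24, V_pp(1)=36; V_qq(-2)=120, V_qq(0)=-72, V_qq(3)=180.
Saddle points occur where the two diagonal entries have opposite signs: (-2, 0), (0, -2), (0, 3), (1, 0). Count: 4.

4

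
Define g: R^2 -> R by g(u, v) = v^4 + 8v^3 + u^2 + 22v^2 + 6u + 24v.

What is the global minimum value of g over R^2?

-18

g(u,v) separates as P(u) + Q(v), so its minimum is min P + min Q.
P'(u) = 2u + 6 vanishes at u ∈ {-3}; Q'(v) = 4(v + 1)(v + 2)(v + 3) vanishes at v ∈ {-3, -2, -1}.
Local minima of P (where P''>0): P(-3)=-9. Local minima of Q: Q(-3)=-9, Q(-1)=-9.
So the global minimum of g is P(-3) + Q(-3) = -9 − 9 = -18, attained at (-3, -3).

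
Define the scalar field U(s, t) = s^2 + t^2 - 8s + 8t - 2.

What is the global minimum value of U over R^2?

U(s,t) separates as P(s) + Q(t) − 2, so its minimum is min P + min Q − 2.
P'(s) = 2s - 8 vanishes at s ∈ {4}; Q'(t) = 2(t + 4) vanishes at t ∈ {-4}.
Local minima of P (where P''>0): P(4)=-16. Local minima of Q: Q(-4)=-16.
So the global minimum of U is P(4) + Q(-4) − 2 = -16 − 16 − 2 = -34, attained at (4, -4).

-34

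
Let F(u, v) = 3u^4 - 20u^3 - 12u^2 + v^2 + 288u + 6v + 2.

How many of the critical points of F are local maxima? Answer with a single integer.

F separates as a function of u plus a function of v, so ∇F=0 decouples.
∂F/∂u = 12(u - 4)(u - 3)(u + 2) = 0 at u ∈ {-2, 3, 4}; ∂F/∂v = 2(v + 3) = 0 at v ∈ {-3}.
The Hessian is diagonal: diag(F_uu, F_vv). Second derivatives: F_uu(-2)=360, F_uu(3)=-60, F_uu(4)=72; F_vv(-3)=2.
Local maxima occur where both diagonal entries negative: none. Count: 0.

0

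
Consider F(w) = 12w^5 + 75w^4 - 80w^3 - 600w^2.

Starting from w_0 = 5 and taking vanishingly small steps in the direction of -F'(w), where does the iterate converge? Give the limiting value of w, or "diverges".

2

F'(w) = 60w(w - 2)(w + 2)(w + 5), so F'(5) = 63000.
Gradient descent moves in the -F' direction, i.e. w is decreasing.
The nearest critical point in that direction is w = 2, where F'' = 3360 > 0 (a local minimum). The iterate converges there.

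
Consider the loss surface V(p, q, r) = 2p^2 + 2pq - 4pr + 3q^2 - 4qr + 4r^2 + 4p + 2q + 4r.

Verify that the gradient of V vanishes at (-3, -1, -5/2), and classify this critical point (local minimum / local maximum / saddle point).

∇V = (4p + 2q - 4r + 4, 2p + 6q - 4r + 2, -4p - 4q + 8r + 4); substituting (-3, -1, -5/2) gives ∇V = (0, 0, 0), so (-3, -1, -5/2) is indeed a critical point.
The Hessian is constant: H = [[4, 2, -4], [2, 6, -4], [-4, -4, 8]].
Leading principal minors: Δ₁ = 4, Δ₂ = 20, Δ₃ = 64.
All leading minors are positive, so H is positive definite: a local minimum.

local minimum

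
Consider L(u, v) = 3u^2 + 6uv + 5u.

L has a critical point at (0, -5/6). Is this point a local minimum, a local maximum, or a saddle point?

saddle point

The Hessian of L is constant: H = [[6, 6], [6, 0]].
det(H) = 6·0 − 6² = -36.
Since det(H) < 0, H is indefinite and the critical point is a saddle point.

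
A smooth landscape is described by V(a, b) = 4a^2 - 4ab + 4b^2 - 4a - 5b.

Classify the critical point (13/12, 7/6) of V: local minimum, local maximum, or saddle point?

The Hessian of V is constant: H = [[8, -4], [-4, 8]].
det(H) = 8·8 − (-4)² = 48.
det(H) > 0 and tr(H) = 16 > 0, so H is positive definite and the point is a local minimum.

local minimum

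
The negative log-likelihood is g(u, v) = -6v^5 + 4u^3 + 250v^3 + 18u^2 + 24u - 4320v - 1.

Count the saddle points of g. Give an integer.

g separates as a function of u plus a function of v, so ∇g=0 decouples.
∂g/∂u = 12(u + 1)(u + 2) = 0 at u ∈ {-2, -1}; ∂g/∂v = -30(v - 4)(v - 3)(v + 3)(v + 4) = 0 at v ∈ {-4, -3, 3, 4}.
The Hessian is diagonal: diag(g_uu, g_vv). Second derivatives: g_uu(-2)=-12, g_uu(-1)=12; g_vv(-4)=1680, g_vv(-3)=-1260, g_vv(3)=1260, g_vv(4)=-1680.
Saddle points occur where the two diagonal entries have opposite signs: (-2, -4), (-2, 3), (-1, -3), (-1, 4). Count: 4.

4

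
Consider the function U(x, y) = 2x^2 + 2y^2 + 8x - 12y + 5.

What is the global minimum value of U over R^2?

U(x,y) separates as P(x) + Q(y) + 5, so its minimum is min P + min Q + 5.
P'(x) = 4x + 8 vanishes at x ∈ {-2}; Q'(y) = 4y - 12 vanishes at y ∈ {3}.
Local minima of P (where P''>0): P(-2)=-8. Local minima of Q: Q(3)=-18.
So the global minimum of U is P(-2) + Q(3) + 5 = -8 − 18 + 5 = -21, attained at (-2, 3).

-21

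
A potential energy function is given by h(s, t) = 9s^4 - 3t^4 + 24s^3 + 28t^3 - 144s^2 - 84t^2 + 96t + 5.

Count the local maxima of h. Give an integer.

h separates as a function of s plus a function of t, so ∇h=0 decouples.
∂h/∂s = 36s(s - 2)(s + 4) = 0 at s ∈ {-4, 0, 2}; ∂h/∂t = -12(t - 4)(t - 2)(t - 1) = 0 at t ∈ {1, 2, 4}.
The Hessian is diagonal: diag(h_ss, h_tt). Second derivatives: h_ss(-4)=864, h_ss(0)=-288, h_ss(2)=432; h_tt(1)=-36, h_tt(2)=24, h_tt(4)=-72.
Local maxima occur where both diagonal entries negative: (0, 1), (0, 4). Count: 2.

2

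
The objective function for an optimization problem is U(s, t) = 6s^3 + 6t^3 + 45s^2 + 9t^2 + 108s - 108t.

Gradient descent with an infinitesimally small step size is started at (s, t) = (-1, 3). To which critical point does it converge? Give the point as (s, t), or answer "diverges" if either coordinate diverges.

(-2, 2)

U is separable, so gradient descent decouples: s follows -∂U/∂s, t follows -∂U/∂t.
∂U/∂s = 18(s + 2)(s + 3); at s=-1 this is 36, so s decreases.
∂U/∂t = 18(t - 2)(t + 3); at t=3 this is 108, so t decreases.
s converges to its nearest critical value -2 (a local min of the s-part); t converges to 2. The iterate converges to (-2, 2).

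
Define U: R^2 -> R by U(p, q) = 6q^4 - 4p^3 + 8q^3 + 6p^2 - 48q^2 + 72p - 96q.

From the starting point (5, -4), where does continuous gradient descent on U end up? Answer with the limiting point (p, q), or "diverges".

U is separable, so gradient descent decouples: p follows -∂U/∂p, q follows -∂U/∂q.
∂U/∂p = -12(p - 3)(p + 2); at p=5 this is -168, so p increases.
∂U/∂q = 24(q - 2)(q + 1)(q + 2); at q=-4 this is -864, so q increases.
The p-coordinate has no critical point in that direction and runs off to infinity.

diverges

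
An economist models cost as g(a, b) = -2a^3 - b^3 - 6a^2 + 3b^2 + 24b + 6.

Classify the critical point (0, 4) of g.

The mixed partial ∂²g/∂a∂b is 0, so the Hessian at any point is diag(g_aa, g_bb) = diag(-12(a + 1), 6(-b + 1)).
At (0, 4): H = diag(-12, -18).
Both eigenvalues are negative, so H is negative definite: a local maximum.

local maximum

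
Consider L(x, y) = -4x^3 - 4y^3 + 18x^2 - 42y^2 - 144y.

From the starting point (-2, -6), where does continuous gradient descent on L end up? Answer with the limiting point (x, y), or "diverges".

L is separable, so gradient descent decouples: x follows -∂L/∂x, y follows -∂L/∂y.
∂L/∂x = -12x(x - 3); at x=-2 this is -120, so x increases.
∂L/∂y = -12(y + 3)(y + 4); at y=-6 this is -72, so y increases.
x converges to its nearest critical value 0 (a local min of the x-part); y converges to -4. The iterate converges to (0, -4).

(0, -4)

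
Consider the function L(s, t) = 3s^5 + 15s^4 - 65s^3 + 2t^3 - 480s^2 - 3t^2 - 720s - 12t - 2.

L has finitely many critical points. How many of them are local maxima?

L separates as a function of s plus a function of t, so ∇L=0 decouples.
∂L/∂s = 15(s - 4)(s + 1)(s + 3)(s + 4) = 0 at s ∈ {-4, -3, -1, 4}; ∂L/∂t = 6(t - 2)(t + 1) = 0 at t ∈ {-1, 2}.
The Hessian is diagonal: diag(L_ss, L_tt). Second derivatives: L_ss(-4)=-360, L_ss(-3)=210, L_ss(-1)=-450, L_ss(4)=4200; L_tt(-1)=-18, L_tt(2)=18.
Local maxima occur where both diagonal entries negative: (-4, -1), (-1, -1). Count: 2.

2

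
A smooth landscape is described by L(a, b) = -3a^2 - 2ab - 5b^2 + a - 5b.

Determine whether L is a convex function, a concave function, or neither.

L is quadratic, so its Hessian is the constant matrix H = [[-6, -2], [-2, -10]].
det(H) = 56, tr(H) = -16.
det(H) > 0 and tr(H) < 0, so H is negative definite everywhere: concave.

concave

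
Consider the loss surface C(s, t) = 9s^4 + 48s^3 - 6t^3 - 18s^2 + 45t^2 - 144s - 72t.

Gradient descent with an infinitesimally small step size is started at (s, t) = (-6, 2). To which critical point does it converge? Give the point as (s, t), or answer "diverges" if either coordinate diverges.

(-4, 1)

C is separable, so gradient descent decouples: s follows -∂C/∂s, t follows -∂C/∂t.
∂C/∂s = 36(s - 1)(s + 1)(s + 4); at s=-6 this is -2520, so s increases.
∂C/∂t = -18(t - 4)(t - 1); at t=2 this is 36, so t decreases.
s converges to its nearest critical value -4 (a local min of the s-part); t converges to 1. The iterate converges to (-4, 1).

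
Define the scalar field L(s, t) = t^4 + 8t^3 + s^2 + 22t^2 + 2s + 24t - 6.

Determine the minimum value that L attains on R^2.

-16

L(s,t) separates as P(s) + Q(t) − 6, so its minimum is min P + min Q − 6.
P'(s) = 2s + 2 vanishes at s ∈ {-1}; Q'(t) = 4(t + 1)(t + 2)(t + 3) vanishes at t ∈ {-3, -2, -1}.
Local minima of P (where P''>0): P(-1)=-1. Local minima of Q: Q(-3)=-9, Q(-1)=-9.
So the global minimum of L is P(-1) + Q(-3) − 6 = -1 − 9 − 6 = -16, attained at (-1, -3).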